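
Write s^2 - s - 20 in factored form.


Roots satisfy r1 + r2 = -b/a = 1 and r1*r2 = c/a = -20.
So r1 = -4, r2 = 5.
s^2 - s - 20 = (s - r1)(s - r2) = (s + 4)(s - 5)


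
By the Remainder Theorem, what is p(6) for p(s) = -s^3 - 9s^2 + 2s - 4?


By the Remainder Theorem, the remainder equals p(6):
  -1*(6)^3 = -216
  -9*(6)^2 = -324
  2*(6)^1 = 12
  constant: -4
Sum: -216 - 324 + 12 - 4 = -532


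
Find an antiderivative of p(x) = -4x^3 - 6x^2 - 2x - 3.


Reverse power rule on each term:
  ∫ -4x^3 dx = -x^4
  ∫ -6x^2 dx = -2x^3
  ∫ -2x dx = -x^2
  ∫ -3 dx = -3x
F(x) = -x^4 - 2x^3 - x^2 - 3x + C


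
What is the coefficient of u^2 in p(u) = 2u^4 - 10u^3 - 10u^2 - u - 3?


Read off the coefficient of u^2: -10


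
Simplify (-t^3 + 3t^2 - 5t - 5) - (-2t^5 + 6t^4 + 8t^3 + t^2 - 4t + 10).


Distribute the minus sign:
  (-t^3 + 3t^2 - 5t - 5)
- (-2t^5 + 6t^4 + 8t^3 + t^2 - 4t + 10)
Negate second polynomial: 2t^5 - 6t^4 - 8t^3 - t^2 + 4t - 10
Add: 2t^5 - 6t^4 - 9t^3 + 2t^2 - t - 15


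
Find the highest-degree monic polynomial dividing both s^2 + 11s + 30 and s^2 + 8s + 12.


Factor each:
  s^2 + 11s + 30 = (s + 6)(s + 5)
  s^2 + 8s + 12 = (s + 6)(s + 2)
Common monic factor: s + 6


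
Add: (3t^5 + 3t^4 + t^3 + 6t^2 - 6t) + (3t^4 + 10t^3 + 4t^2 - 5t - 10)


Align terms by degree and add:
  3t^5 + 3t^4 + t^3 + 6t^2 - 6t
+ 3t^4 + 10t^3 + 4t^2 - 5t - 10
= 3t^5 + 6t^4 + 11t^3 + 10t^2 - 11t - 10


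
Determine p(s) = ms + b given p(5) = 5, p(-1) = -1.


p(s) = ms + b. Using p(5)=5, p(-1)=-1:
m = (5 + 1)/(5 + 1) = 6/6 = 1
b = 5 - m*(5) = 5 - 5 = 0
p(s) = s


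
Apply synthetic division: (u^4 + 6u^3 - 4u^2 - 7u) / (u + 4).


Synthetic division with c = -4. Coefficients: 1, 6, -4, -7, 0
Bring down 1.
  1 * -4 = -4; -4 + 6 = 2
  2 * -4 = -8; -8 - 4 = -12
  -12 * -4 = 48; 48 - 7 = 41
  41 * -4 = -164; -164 + 0 = -164
Quotient: u^3 + 2u^2 - 12u + 41, Remainder: -164


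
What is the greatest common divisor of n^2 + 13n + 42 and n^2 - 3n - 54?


Factor each:
  n^2 + 13n + 42 = (n + 6)(n + 7)
  n^2 - 3n - 54 = (n + 6)(n - 9)
Common monic factor: n + 6


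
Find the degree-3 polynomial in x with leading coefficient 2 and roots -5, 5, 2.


p(x) = 2(x + 5)(x - 5)(x - 2)
Expand: 2x^3 - 4x^2 - 50x + 100


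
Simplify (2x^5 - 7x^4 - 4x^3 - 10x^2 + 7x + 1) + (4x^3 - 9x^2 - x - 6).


Align terms by degree and add:
  2x^5 - 7x^4 - 4x^3 - 10x^2 + 7x + 1
+ 4x^3 - 9x^2 - x - 6
= 2x^5 - 7x^4 - 19x^2 + 6x - 5


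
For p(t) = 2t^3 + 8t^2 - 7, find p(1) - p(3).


p(1) = 3
p(3) = 119
p(1) - p(3) = 3 - 119 = -116


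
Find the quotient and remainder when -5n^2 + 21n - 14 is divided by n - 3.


(-5n^2 + 21n - 14) / (n - 3)
Step 1: -5n * (n - 3) = -5n^2 + 15n; subtract.
Step 2: 6 * (n - 3) = 6n - 18; subtract.
Quotient: -5n + 6, Remainder: 4


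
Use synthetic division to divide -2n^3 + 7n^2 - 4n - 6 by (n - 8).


Synthetic division with c = 8. Coefficients: -2, 7, -4, -6
Bring down -2.
  -2 * 8 = -16; -16 + 7 = -9
  -9 * 8 = -72; -72 - 4 = -76
  -76 * 8 = -608; -608 - 6 = -614
Quotient: -2n^2 - 9n - 76, Remainder: -614


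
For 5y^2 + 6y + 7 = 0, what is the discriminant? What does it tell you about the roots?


D = b^2 - 4ac = (6)^2 - 4(5)(7) = 36 - 140 = -104
Since D < 0: two complex conjugate roots (no real roots)


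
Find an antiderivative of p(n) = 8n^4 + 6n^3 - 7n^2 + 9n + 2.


Reverse power rule on each term:
  ∫ 8n^4 dn = (8/5)n^5
  ∫ 6n^3 dn = (3/2)n^4
  ∫ -7n^2 dn = -(7/3)n^3
  ∫ 9n dn = (9/2)n^2
  ∫ 2 dn = 2n
F(n) = (8/5)n^5 + (3/2)n^4 - (7/3)n^3 + (9/2)n^2 + 2n + C


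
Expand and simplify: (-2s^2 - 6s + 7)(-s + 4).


Distribute each term of the first polynomial:
  (-2s^2)(-s + 4) = 2s^3 - 8s^2
  (-6s)(-s + 4) = 6s^2 - 24s
  (7)(-s + 4) = -7s + 28
Sum: 2s^3 - 2s^2 - 31s + 28


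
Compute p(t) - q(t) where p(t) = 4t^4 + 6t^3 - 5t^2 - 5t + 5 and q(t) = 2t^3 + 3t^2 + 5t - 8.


Distribute the minus sign:
  (4t^4 + 6t^3 - 5t^2 - 5t + 5)
- (2t^3 + 3t^2 + 5t - 8)
Negate second polynomial: -2t^3 - 3t^2 - 5t + 8
Add: 4t^4 + 4t^3 - 8t^2 - 10t + 13


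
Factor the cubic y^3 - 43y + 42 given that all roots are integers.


Try integer roots (divisors of 42). y=1: p(1)=0.
Divide out (y - 1): quotient is y^2 + y - 42.
Factor the quadratic: (y + 7)(y - 6)
Result: (y - 1)(y + 7)(y - 6)


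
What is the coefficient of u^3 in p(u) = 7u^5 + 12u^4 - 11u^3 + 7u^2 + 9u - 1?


Read off the coefficient of u^3: -11


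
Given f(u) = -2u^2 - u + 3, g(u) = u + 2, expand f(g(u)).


Substitute g(u) into f:
f(g(u)) = -2*(u + 2)^2 + (-1)*(u + 2) + 3
(u + 2)^2 = u^2 + 4u + 4
Expand and combine: -2u^2 - 9u - 7


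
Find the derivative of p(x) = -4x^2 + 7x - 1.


Apply the power rule term by term:
  d/dx(-4x^2) = -8x
  d/dx(7x) = 7
  d/dx(-1) = 0
p'(x) = -8x + 7


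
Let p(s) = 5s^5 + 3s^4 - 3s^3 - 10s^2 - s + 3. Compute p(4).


Using direct substitution:
  5 * (4)^5 = 5120
  3 * (4)^4 = 768
  -3 * (4)^3 = -192
  -10 * (4)^2 = -160
  -1 * (4)^1 = -4
  constant: 3
Sum = 5120 + 768 - 192 - 160 - 4 + 3 = 5535


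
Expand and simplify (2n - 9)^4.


Expand (2n - 9)^4 by repeated multiplication:
  (2n - 9)^2 = 4n^2 - 36n + 81
  (2n - 9)^3 = 8n^3 - 108n^2 + 486n - 729
= 16n^4 - 288n^3 + 1944n^2 - 5832n + 6561


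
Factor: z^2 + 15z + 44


Roots satisfy r1 + r2 = -b/a = -15 and r1*r2 = c/a = 44.
So r1 = -11, r2 = -4.
z^2 + 15z + 44 = (z - r1)(z - r2) = (z + 11)(z + 4)


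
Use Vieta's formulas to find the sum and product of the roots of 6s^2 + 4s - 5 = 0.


For as^2+bs+c=0: sum = -b/a, product = c/a.
a=6, b=4, c=-5
Sum = -(4)/6 = -2/3
Product = (-5)/6 = -5/6


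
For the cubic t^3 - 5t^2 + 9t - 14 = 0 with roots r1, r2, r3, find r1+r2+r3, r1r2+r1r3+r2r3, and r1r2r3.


Monic cubic t^3+bt^2+ct+d=0: sum=-b, pairwise sum=c, product=-d.
b=-5, c=9, d=-14
r1+r2+r3 = 5
r1r2+r1r3+r2r3 = 9
r1r2r3 = 14


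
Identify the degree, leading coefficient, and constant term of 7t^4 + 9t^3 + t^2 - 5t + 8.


Highest power of t is 4, with coefficient 7. Constant term is 8.
Degree = 4, leading coefficient = 7, constant term = 8


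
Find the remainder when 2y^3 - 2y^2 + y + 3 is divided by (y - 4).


By the Remainder Theorem, the remainder equals p(4):
  2*(4)^3 = 128
  -2*(4)^2 = -32
  1*(4)^1 = 4
  constant: 3
Sum: 128 - 32 + 4 + 3 = 103


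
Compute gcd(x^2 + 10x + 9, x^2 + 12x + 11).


Factor each:
  x^2 + 10x + 9 = (x + 1)(x + 9)
  x^2 + 12x + 11 = (x + 1)(x + 11)
Common monic factor: x + 1


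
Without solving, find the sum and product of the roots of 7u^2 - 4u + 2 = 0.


For au^2+bu+c=0: sum = -b/a, product = c/a.
a=7, b=-4, c=2
Sum = -(-4)/7 = 4/7
Product = (2)/7 = 2/7


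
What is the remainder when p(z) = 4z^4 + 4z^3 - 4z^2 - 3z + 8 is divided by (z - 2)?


By the Remainder Theorem, the remainder equals p(2):
  4*(2)^4 = 64
  4*(2)^3 = 32
  -4*(2)^2 = -16
  -3*(2)^1 = -6
  constant: 8
Sum: 64 + 32 - 16 - 6 + 8 = 82


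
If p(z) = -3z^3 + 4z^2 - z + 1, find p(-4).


Using direct substitution:
  -3 * (-4)^3 = 192
  4 * (-4)^2 = 64
  -1 * (-4)^1 = 4
  constant: 1
Sum = 192 + 64 + 4 + 1 = 261


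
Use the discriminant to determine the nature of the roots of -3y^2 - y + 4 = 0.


D = b^2 - 4ac = (-1)^2 - 4(-3)(4) = 1 + 48 = 49
Since D > 0: two distinct rational roots


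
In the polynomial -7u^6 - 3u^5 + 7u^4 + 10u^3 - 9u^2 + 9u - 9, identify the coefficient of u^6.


Read off the coefficient of u^6: -7


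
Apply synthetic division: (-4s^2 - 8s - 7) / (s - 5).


Synthetic division with c = 5. Coefficients: -4, -8, -7
Bring down -4.
  -4 * 5 = -20; -20 - 8 = -28
  -28 * 5 = -140; -140 - 7 = -147
Quotient: -4s - 28, Remainder: -147


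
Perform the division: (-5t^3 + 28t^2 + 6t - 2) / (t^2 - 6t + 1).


(-5t^3 + 28t^2 + 6t - 2) / (t^2 - 6t + 1)
Step 1: -5t * (t^2 - 6t + 1) = -5t^3 + 30t^2 - 5t; subtract.
Step 2: -2 * (t^2 - 6t + 1) = -2t^2 + 12t - 2; subtract.
Quotient: -5t - 2, Remainder: -t


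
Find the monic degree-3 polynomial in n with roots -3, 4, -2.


p(n) = (n + 3)(n - 4)(n + 2)
Expand: n^3 + n^2 - 14n - 24


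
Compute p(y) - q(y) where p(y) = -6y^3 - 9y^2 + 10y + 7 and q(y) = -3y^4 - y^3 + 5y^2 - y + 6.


Distribute the minus sign:
  (-6y^3 - 9y^2 + 10y + 7)
- (-3y^4 - y^3 + 5y^2 - y + 6)
Negate second polynomial: 3y^4 + y^3 - 5y^2 + y - 6
Add: 3y^4 - 5y^3 - 14y^2 + 11y + 1


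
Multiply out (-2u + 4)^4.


Expand (-2u + 4)^4 by repeated multiplication:
  (-2u + 4)^2 = 4u^2 - 16u + 16
  (-2u + 4)^3 = -8u^3 + 48u^2 - 96u + 64
= 16u^4 - 128u^3 + 384u^2 - 512u + 256


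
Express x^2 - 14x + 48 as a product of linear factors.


Roots satisfy r1 + r2 = -b/a = 14 and r1*r2 = c/a = 48.
So r1 = 6, r2 = 8.
x^2 - 14x + 48 = (x - r1)(x - r2) = (x - 6)(x - 8)


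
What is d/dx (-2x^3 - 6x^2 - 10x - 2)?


Apply the power rule term by term:
  d/dx(-2x^3) = -6x^2
  d/dx(-6x^2) = -12x
  d/dx(-10x) = -10
  d/dx(-2) = 0
p'(x) = -6x^2 - 12x - 10


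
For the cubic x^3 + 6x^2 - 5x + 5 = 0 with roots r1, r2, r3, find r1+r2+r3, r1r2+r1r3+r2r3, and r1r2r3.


Monic cubic x^3+bx^2+cx+d=0: sum=-b, pairwise sum=c, product=-d.
b=6, c=-5, d=5
r1+r2+r3 = -6
r1r2+r1r3+r2r3 = -5
r1r2r3 = -5


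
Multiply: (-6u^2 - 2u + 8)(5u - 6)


Distribute each term of the first polynomial:
  (-6u^2)(5u - 6) = -30u^3 + 36u^2
  (-2u)(5u - 6) = -10u^2 + 12u
  (8)(5u - 6) = 40u - 48
Sum: -30u^3 + 26u^2 + 52u - 48


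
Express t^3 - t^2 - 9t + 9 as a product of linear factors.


Try integer roots (divisors of 9). t=-3: p(-3)=0.
Divide out (t + 3): quotient is t^2 - 4t + 3.
Factor the quadratic: (t - 1)(t - 3)
Result: (t + 3)(t - 1)(t - 3)


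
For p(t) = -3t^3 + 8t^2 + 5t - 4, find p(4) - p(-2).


p(4) = -48
p(-2) = 42
p(4) - p(-2) = -48 - 42 = -90


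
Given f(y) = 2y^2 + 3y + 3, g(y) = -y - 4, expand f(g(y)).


Substitute g(y) into f:
f(g(y)) = 2*(-y - 4)^2 + 3*(-y - 4) + 3
(-y - 4)^2 = y^2 + 8y + 16
Expand and combine: 2y^2 + 13y + 23


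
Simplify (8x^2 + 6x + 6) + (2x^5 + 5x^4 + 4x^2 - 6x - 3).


Align terms by degree and add:
  8x^2 + 6x + 6
+ 2x^5 + 5x^4 + 4x^2 - 6x - 3
= 2x^5 + 5x^4 + 12x^2 + 3


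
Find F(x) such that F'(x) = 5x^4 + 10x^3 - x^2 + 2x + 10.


Reverse power rule on each term:
  ∫ 5x^4 dx = x^5
  ∫ 10x^3 dx = (5/2)x^4
  ∫ -x^2 dx = -(1/3)x^3
  ∫ 2x dx = x^2
  ∫ 10 dx = 10x
F(x) = x^5 + (5/2)x^4 - (1/3)x^3 + x^2 + 10x + C


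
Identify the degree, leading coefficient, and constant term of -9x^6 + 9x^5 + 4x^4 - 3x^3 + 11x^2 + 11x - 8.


Highest power of x is 6, with coefficient -9. Constant term is -8.
Degree = 6, leading coefficient = -9, constant term = -8


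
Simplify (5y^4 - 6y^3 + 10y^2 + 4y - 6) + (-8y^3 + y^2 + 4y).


Align terms by degree and add:
  5y^4 - 6y^3 + 10y^2 + 4y - 6
  -8y^3 + y^2 + 4y
= 5y^4 - 14y^3 + 11y^2 + 8y - 6


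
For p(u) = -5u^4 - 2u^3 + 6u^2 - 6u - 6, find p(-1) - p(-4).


p(-1) = 3
p(-4) = -1038
p(-1) - p(-4) = 3 + 1038 = 1041


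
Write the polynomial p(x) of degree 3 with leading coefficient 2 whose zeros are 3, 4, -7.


p(x) = 2(x - 3)(x - 4)(x + 7)
Expand: 2x^3 - 74x + 168


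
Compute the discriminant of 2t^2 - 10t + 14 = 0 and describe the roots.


D = b^2 - 4ac = (-10)^2 - 4(2)(14) = 100 - 112 = -12
Since D < 0: two complex conjugate roots (no real roots)


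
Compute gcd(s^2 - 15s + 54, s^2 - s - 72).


Factor each:
  s^2 - 15s + 54 = (s - 9)(s - 6)
  s^2 - s - 72 = (s - 9)(s + 8)
Common monic factor: s - 9


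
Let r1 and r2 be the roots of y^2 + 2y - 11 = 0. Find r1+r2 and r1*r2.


For ay^2+by+c=0: sum = -b/a, product = c/a.
a=1, b=2, c=-11
Sum = -(2)/1 = -2
Product = (-11)/1 = -11


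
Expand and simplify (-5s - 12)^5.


Expand (-5s - 12)^5 by repeated multiplication:
  (-5s - 12)^2 = 25s^2 + 120s + 144
  (-5s - 12)^3 = -125s^3 - 900s^2 - 2160s - 1728
  (-5s - 12)^4 = 625s^4 + 6000s^3 + 21600s^2 + 34560s + 20736
= -3125s^5 - 37500s^4 - 180000s^3 - 432000s^2 - 518400s - 248832


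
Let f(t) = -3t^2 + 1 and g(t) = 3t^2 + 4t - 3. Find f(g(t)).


Substitute g(t) into f:
f(g(t)) = -3*(3t^2 + 4t - 3)^2 + 1
(3t^2 + 4t - 3)^2 = 9t^4 + 24t^3 - 2t^2 - 24t + 9
Expand and combine: -27t^4 - 72t^3 + 6t^2 + 72t - 26


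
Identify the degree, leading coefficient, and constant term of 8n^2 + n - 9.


Highest power of n is 2, with coefficient 8. Constant term is -9.
Degree = 2, leading coefficient = 8, constant term = -9


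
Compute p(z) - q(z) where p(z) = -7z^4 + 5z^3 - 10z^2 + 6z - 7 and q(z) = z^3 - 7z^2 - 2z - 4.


Distribute the minus sign:
  (-7z^4 + 5z^3 - 10z^2 + 6z - 7)
- (z^3 - 7z^2 - 2z - 4)
Negate second polynomial: -z^3 + 7z^2 + 2z + 4
Add: -7z^4 + 4z^3 - 3z^2 + 8z - 3


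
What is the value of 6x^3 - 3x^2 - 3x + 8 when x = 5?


Using direct substitution:
  6 * (5)^3 = 750
  -3 * (5)^2 = -75
  -3 * (5)^1 = -15
  constant: 8
Sum = 750 - 75 - 15 + 8 = 668


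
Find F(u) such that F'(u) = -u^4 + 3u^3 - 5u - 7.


Reverse power rule on each term:
  ∫ -u^4 du = -(1/5)u^5
  ∫ 3u^3 du = (3/4)u^4
  ∫ -5u du = -(5/2)u^2
  ∫ -7 du = -7u
F(u) = -(1/5)u^5 + (3/4)u^4 - (5/2)u^2 - 7u + C


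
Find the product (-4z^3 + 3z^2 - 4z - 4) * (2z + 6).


Distribute each term of the first polynomial:
  (-4z^3)(2z + 6) = -8z^4 - 24z^3
  (3z^2)(2z + 6) = 6z^3 + 18z^2
  (-4z)(2z + 6) = -8z^2 - 24z
  (-4)(2z + 6) = -8z - 24
Sum: -8z^4 - 18z^3 + 10z^2 - 32z - 24


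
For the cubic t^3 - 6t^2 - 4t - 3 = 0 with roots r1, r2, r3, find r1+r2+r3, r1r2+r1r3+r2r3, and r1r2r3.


Monic cubic t^3+bt^2+ct+d=0: sum=-b, pairwise sum=c, product=-d.
b=-6, c=-4, d=-3
r1+r2+r3 = 6
r1r2+r1r3+r2r3 = -4
r1r2r3 = 3


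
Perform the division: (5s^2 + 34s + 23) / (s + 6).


(5s^2 + 34s + 23) / (s + 6)
Step 1: 5s * (s + 6) = 5s^2 + 30s; subtract.
Step 2: 4 * (s + 6) = 4s + 24; subtract.
Quotient: 5s + 4, Remainder: -1


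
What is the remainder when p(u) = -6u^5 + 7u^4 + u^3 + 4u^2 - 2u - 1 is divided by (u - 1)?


By the Remainder Theorem, the remainder equals p(1):
  -6*(1)^5 = -6
  7*(1)^4 = 7
  1*(1)^3 = 1
  4*(1)^2 = 4
  -2*(1)^1 = -2
  constant: -1
Sum: -6 + 7 + 1 + 4 - 2 - 1 = 3


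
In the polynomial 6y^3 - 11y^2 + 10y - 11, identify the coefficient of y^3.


Read off the coefficient of y^3: 6


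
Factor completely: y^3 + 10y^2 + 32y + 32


Try integer roots (divisors of 32). y=-2: p(-2)=0.
Divide out (y + 2): quotient is y^2 + 8y + 16.
Factor the quadratic: (y + 4)(y + 4)
Result: (y + 2)(y + 4)(y + 4)


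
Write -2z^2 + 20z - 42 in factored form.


Roots satisfy r1 + r2 = -b/a = 10 and r1*r2 = c/a = 21.
So r1 = 7, r2 = 3.
-2z^2 + 20z - 42 = -2(z - r1)(z - r2) = -2(z - 7)(z - 3)


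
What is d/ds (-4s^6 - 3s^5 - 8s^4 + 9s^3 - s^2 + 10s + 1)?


Apply the power rule term by term:
  d/ds(-4s^6) = -24s^5
  d/ds(-3s^5) = -15s^4
  d/ds(-8s^4) = -32s^3
  d/ds(9s^3) = 27s^2
  d/ds(-s^2) = -2s
  d/ds(10s) = 10
  d/ds(1) = 0
p'(s) = -24s^5 - 15s^4 - 32s^3 + 27s^2 - 2s + 10


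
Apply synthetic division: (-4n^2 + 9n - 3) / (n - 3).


Synthetic division with c = 3. Coefficients: -4, 9, -3
Bring down -4.
  -4 * 3 = -12; -12 + 9 = -3
  -3 * 3 = -9; -9 - 3 = -12
Quotient: -4n - 3, Remainder: -12


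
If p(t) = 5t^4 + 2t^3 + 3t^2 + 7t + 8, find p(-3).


Using direct substitution:
  5 * (-3)^4 = 405
  2 * (-3)^3 = -54
  3 * (-3)^2 = 27
  7 * (-3)^1 = -21
  constant: 8
Sum = 405 - 54 + 27 - 21 + 8 = 365


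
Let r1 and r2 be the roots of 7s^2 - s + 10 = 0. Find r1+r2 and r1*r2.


For as^2+bs+c=0: sum = -b/a, product = c/a.
a=7, b=-1, c=10
Sum = -(-1)/7 = 1/7
Product = (10)/7 = 10/7


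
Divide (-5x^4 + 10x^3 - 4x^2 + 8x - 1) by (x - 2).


(-5x^4 + 10x^3 - 4x^2 + 8x - 1) / (x - 2)
Step 1: -5x^3 * (x - 2) = -5x^4 + 10x^3; subtract.
Step 2: 0 * (x - 2) = 0; subtract.
Step 3: -4x * (x - 2) = -4x^2 + 8x; subtract.
Step 4: 0 * (x - 2) = 0; subtract.
Quotient: -5x^3 - 4x, Remainder: -1


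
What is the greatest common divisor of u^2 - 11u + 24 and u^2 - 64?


Factor each:
  u^2 - 11u + 24 = (u - 8)(u - 3)
  u^2 - 64 = (u - 8)(u + 8)
Common monic factor: u - 8


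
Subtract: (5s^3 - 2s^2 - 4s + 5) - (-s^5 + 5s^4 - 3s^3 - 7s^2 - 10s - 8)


Distribute the minus sign:
  (5s^3 - 2s^2 - 4s + 5)
- (-s^5 + 5s^4 - 3s^3 - 7s^2 - 10s - 8)
Negate second polynomial: s^5 - 5s^4 + 3s^3 + 7s^2 + 10s + 8
Add: s^5 - 5s^4 + 8s^3 + 5s^2 + 6s + 13


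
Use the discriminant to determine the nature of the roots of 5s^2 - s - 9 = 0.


D = b^2 - 4ac = (-1)^2 - 4(5)(-9) = 1 + 180 = 181
Since D > 0: two distinct irrational roots


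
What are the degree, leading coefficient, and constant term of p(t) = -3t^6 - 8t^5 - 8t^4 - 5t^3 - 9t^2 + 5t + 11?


Highest power of t is 6, with coefficient -3. Constant term is 11.
Degree = 6, leading coefficient = -3, constant term = 11


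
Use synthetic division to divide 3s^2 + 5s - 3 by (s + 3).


Synthetic division with c = -3. Coefficients: 3, 5, -3
Bring down 3.
  3 * -3 = -9; -9 + 5 = -4
  -4 * -3 = 12; 12 - 3 = 9
Quotient: 3s - 4, Remainder: 9


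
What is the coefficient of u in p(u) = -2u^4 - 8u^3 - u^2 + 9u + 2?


Read off the coefficient of u: 9


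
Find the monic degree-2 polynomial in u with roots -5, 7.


p(u) = (u + 5)(u - 7)
Expand: u^2 - 2u - 35


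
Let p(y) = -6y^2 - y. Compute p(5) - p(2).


p(5) = -155
p(2) = -26
p(5) - p(2) = -155 + 26 = -129


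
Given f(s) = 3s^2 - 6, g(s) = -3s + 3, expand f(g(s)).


Substitute g(s) into f:
f(g(s)) = 3*(-3s + 3)^2 + (-6)
(-3s + 3)^2 = 9s^2 - 18s + 9
Expand and combine: 27s^2 - 54s + 21


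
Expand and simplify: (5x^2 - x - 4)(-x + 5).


Distribute each term of the first polynomial:
  (5x^2)(-x + 5) = -5x^3 + 25x^2
  (-x)(-x + 5) = x^2 - 5x
  (-4)(-x + 5) = 4x - 20
Sum: -5x^3 + 26x^2 - x - 20


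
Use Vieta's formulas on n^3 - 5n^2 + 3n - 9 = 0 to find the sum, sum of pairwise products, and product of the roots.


Monic cubic n^3+bn^2+cn+d=0: sum=-b, pairwise sum=c, product=-d.
b=-5, c=3, d=-9
r1+r2+r3 = 5
r1r2+r1r3+r2r3 = 3
r1r2r3 = 9


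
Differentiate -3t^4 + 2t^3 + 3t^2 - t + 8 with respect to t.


Apply the power rule term by term:
  d/dt(-3t^4) = -12t^3
  d/dt(2t^3) = 6t^2
  d/dt(3t^2) = 6t
  d/dt(-t) = -1
  d/dt(8) = 0
p'(t) = -12t^3 + 6t^2 + 6t - 1


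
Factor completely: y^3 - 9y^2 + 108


Try integer roots (divisors of 108). y=6: p(6)=0.
Divide out (y - 6): quotient is y^2 - 3y - 18.
Factor the quadratic: (y - 6)(y + 3)
Result: (y - 6)(y - 6)(y + 3)


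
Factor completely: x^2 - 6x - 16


Roots satisfy r1 + r2 = -b/a = 6 and r1*r2 = c/a = -16.
So r1 = 8, r2 = -2.
x^2 - 6x - 16 = (x - r1)(x - r2) = (x - 8)(x + 2)


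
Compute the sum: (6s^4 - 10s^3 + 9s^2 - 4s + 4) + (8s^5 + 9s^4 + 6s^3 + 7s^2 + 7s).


Align terms by degree and add:
  6s^4 - 10s^3 + 9s^2 - 4s + 4
+ 8s^5 + 9s^4 + 6s^3 + 7s^2 + 7s
= 8s^5 + 15s^4 - 4s^3 + 16s^2 + 3s + 4


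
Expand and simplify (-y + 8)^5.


Expand (-y + 8)^5 by repeated multiplication:
  (-y + 8)^2 = y^2 - 16y + 64
  (-y + 8)^3 = -y^3 + 24y^2 - 192y + 512
  (-y + 8)^4 = y^4 - 32y^3 + 384y^2 - 2048y + 4096
= -y^5 + 40y^4 - 640y^3 + 5120y^2 - 20480y + 32768


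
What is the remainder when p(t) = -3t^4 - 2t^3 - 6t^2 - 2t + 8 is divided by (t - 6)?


By the Remainder Theorem, the remainder equals p(6):
  -3*(6)^4 = -3888
  -2*(6)^3 = -432
  -6*(6)^2 = -216
  -2*(6)^1 = -12
  constant: 8
Sum: -3888 - 432 - 216 - 12 + 8 = -4540


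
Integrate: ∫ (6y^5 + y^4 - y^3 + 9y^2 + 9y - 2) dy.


Reverse power rule on each term:
  ∫ 6y^5 dy = y^6
  ∫ y^4 dy = (1/5)y^5
  ∫ -y^3 dy = -(1/4)y^4
  ∫ 9y^2 dy = 3y^3
  ∫ 9y dy = (9/2)y^2
  ∫ -2 dy = -2y
F(y) = y^6 + (1/5)y^5 - (1/4)y^4 + 3y^3 + (9/2)y^2 - 2y + C


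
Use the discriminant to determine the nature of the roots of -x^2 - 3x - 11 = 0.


D = b^2 - 4ac = (-3)^2 - 4(-1)(-11) = 9 - 44 = -35
Since D < 0: two complex conjugate roots (no real roots)


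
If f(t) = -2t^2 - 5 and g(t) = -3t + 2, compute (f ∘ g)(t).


Substitute g(t) into f:
f(g(t)) = -2*(-3t + 2)^2 + (-5)
(-3t + 2)^2 = 9t^2 - 12t + 4
Expand and combine: -18t^2 + 24t - 13


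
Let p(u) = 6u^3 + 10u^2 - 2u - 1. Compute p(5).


Using direct substitution:
  6 * (5)^3 = 750
  10 * (5)^2 = 250
  -2 * (5)^1 = -10
  constant: -1
Sum = 750 + 250 - 10 - 1 = 989


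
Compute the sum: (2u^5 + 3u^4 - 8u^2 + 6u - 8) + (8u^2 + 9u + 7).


Align terms by degree and add:
  2u^5 + 3u^4 - 8u^2 + 6u - 8
+ 8u^2 + 9u + 7
= 2u^5 + 3u^4 + 15u - 1


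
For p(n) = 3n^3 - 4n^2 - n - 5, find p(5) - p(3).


p(5) = 265
p(3) = 37
p(5) - p(3) = 265 - 37 = 228


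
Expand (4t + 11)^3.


Expand (4t + 11)^3 by repeated multiplication:
  (4t + 11)^2 = 16t^2 + 88t + 121
= 64t^3 + 528t^2 + 1452t + 1331


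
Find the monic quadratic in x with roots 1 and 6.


p(x) = (x - 1)(x - 6)
Expand: x^2 - 7x + 6


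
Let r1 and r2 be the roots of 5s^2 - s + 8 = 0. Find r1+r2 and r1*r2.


For as^2+bs+c=0: sum = -b/a, product = c/a.
a=5, b=-1, c=8
Sum = -(-1)/5 = 1/5
Product = (8)/5 = 8/5


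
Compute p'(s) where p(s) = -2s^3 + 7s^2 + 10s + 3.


Apply the power rule term by term:
  d/ds(-2s^3) = -6s^2
  d/ds(7s^2) = 14s
  d/ds(10s) = 10
  d/ds(3) = 0
p'(s) = -6s^2 + 14s + 10


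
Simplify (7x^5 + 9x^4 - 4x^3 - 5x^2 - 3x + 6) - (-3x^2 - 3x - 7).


Distribute the minus sign:
  (7x^5 + 9x^4 - 4x^3 - 5x^2 - 3x + 6)
- (-3x^2 - 3x - 7)
Negate second polynomial: 3x^2 + 3x + 7
Add: 7x^5 + 9x^4 - 4x^3 - 2x^2 + 13


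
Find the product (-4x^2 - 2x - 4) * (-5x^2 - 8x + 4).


Distribute each term of the first polynomial:
  (-4x^2)(-5x^2 - 8x + 4) = 20x^4 + 32x^3 - 16x^2
  (-2x)(-5x^2 - 8x + 4) = 10x^3 + 16x^2 - 8x
  (-4)(-5x^2 - 8x + 4) = 20x^2 + 32x - 16
Sum: 20x^4 + 42x^3 + 20x^2 + 24x - 16


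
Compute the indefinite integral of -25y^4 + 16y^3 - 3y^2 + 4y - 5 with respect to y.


Reverse power rule on each term:
  ∫ -25y^4 dy = -5y^5
  ∫ 16y^3 dy = 4y^4
  ∫ -3y^2 dy = -y^3
  ∫ 4y dy = 2y^2
  ∫ -5 dy = -5y
F(y) = -5y^5 + 4y^4 - y^3 + 2y^2 - 5y + C


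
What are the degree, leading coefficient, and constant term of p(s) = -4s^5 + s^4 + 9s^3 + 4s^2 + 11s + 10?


Highest power of s is 5, with coefficient -4. Constant term is 10.
Degree = 5, leading coefficient = -4, constant term = 10


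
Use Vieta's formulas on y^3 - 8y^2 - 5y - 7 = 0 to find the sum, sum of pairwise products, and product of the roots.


Monic cubic y^3+by^2+cy+d=0: sum=-b, pairwise sum=c, product=-d.
b=-8, c=-5, d=-7
r1+r2+r3 = 8
r1r2+r1r3+r2r3 = -5
r1r2r3 = 7


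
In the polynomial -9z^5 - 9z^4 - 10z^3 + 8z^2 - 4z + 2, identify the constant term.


Read off the constant term: 2


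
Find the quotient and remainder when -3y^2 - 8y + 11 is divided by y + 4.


(-3y^2 - 8y + 11) / (y + 4)
Step 1: -3y * (y + 4) = -3y^2 - 12y; subtract.
Step 2: 4 * (y + 4) = 4y + 16; subtract.
Quotient: -3y + 4, Remainder: -5


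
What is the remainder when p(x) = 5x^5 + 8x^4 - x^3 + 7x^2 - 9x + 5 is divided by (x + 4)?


By the Remainder Theorem, the remainder equals p(-4):
  5*(-4)^5 = -5120
  8*(-4)^4 = 2048
  -1*(-4)^3 = 64
  7*(-4)^2 = 112
  -9*(-4)^1 = 36
  constant: 5
Sum: -5120 + 2048 + 64 + 112 + 36 + 5 = -2855


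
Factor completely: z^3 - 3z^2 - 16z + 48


Try integer roots (divisors of 48). z=4: p(4)=0.
Divide out (z - 4): quotient is z^2 + z - 12.
Factor the quadratic: (z - 3)(z + 4)
Result: (z - 4)(z - 3)(z + 4)


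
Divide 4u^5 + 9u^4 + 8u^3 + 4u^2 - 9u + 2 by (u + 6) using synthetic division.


Synthetic division with c = -6. Coefficients: 4, 9, 8, 4, -9, 2
Bring down 4.
  4 * -6 = -24; -24 + 9 = -15
  -15 * -6 = 90; 90 + 8 = 98
  98 * -6 = -588; -588 + 4 = -584
  -584 * -6 = 3504; 3504 - 9 = 3495
  3495 * -6 = -20970; -20970 + 2 = -20968
Quotient: 4u^4 - 15u^3 + 98u^2 - 584u + 3495, Remainder: -20968


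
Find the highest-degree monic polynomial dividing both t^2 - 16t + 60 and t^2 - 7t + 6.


Factor each:
  t^2 - 16t + 60 = (t - 6)(t - 10)
  t^2 - 7t + 6 = (t - 6)(t - 1)
Common monic factor: t - 6


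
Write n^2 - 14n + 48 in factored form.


Roots satisfy r1 + r2 = -b/a = 14 and r1*r2 = c/a = 48.
So r1 = 6, r2 = 8.
n^2 - 14n + 48 = (n - r1)(n - r2) = (n - 6)(n - 8)


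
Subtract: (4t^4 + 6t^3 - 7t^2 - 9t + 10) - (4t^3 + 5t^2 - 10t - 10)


Distribute the minus sign:
  (4t^4 + 6t^3 - 7t^2 - 9t + 10)
- (4t^3 + 5t^2 - 10t - 10)
Negate second polynomial: -4t^3 - 5t^2 + 10t + 10
Add: 4t^4 + 2t^3 - 12t^2 + t + 20


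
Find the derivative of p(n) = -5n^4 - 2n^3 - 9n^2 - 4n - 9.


Apply the power rule term by term:
  d/dn(-5n^4) = -20n^3
  d/dn(-2n^3) = -6n^2
  d/dn(-9n^2) = -18n
  d/dn(-4n) = -4
  d/dn(-9) = 0
p'(n) = -20n^3 - 6n^2 - 18n - 4


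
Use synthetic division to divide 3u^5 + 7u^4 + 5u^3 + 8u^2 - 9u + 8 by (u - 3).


Synthetic division with c = 3. Coefficients: 3, 7, 5, 8, -9, 8
Bring down 3.
  3 * 3 = 9; 9 + 7 = 16
  16 * 3 = 48; 48 + 5 = 53
  53 * 3 = 159; 159 + 8 = 167
  167 * 3 = 501; 501 - 9 = 492
  492 * 3 = 1476; 1476 + 8 = 1484
Quotient: 3u^4 + 16u^3 + 53u^2 + 167u + 492, Remainder: 1484


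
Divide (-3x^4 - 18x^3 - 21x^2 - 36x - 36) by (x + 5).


(-3x^4 - 18x^3 - 21x^2 - 36x - 36) / (x + 5)
Step 1: -3x^3 * (x + 5) = -3x^4 - 15x^3; subtract.
Step 2: -3x^2 * (x + 5) = -3x^3 - 15x^2; subtract.
Step 3: -6x * (x + 5) = -6x^2 - 30x; subtract.
Step 4: -6 * (x + 5) = -6x - 30; subtract.
Quotient: -3x^3 - 3x^2 - 6x - 6, Remainder: -6


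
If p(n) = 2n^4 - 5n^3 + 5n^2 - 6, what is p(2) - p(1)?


p(2) = 6
p(1) = -4
p(2) - p(1) = 6 + 4 = 10


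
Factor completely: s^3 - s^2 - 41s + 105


Try integer roots (divisors of 105). s=-7: p(-7)=0.
Divide out (s + 7): quotient is s^2 - 8s + 15.
Factor the quadratic: (s - 5)(s - 3)
Result: (s + 7)(s - 5)(s - 3)


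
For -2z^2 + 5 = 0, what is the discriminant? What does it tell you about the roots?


D = b^2 - 4ac = (0)^2 - 4(-2)(5) = 0 + 40 = 40
Since D > 0: two distinct irrational roots


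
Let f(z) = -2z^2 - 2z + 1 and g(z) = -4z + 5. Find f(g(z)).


Substitute g(z) into f:
f(g(z)) = -2*(-4z + 5)^2 + (-2)*(-4z + 5) + 1
(-4z + 5)^2 = 16z^2 - 40z + 25
Expand and combine: -32z^2 + 88z - 59


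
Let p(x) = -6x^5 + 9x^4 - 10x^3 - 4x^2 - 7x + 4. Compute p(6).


Using direct substitution:
  -6 * (6)^5 = -46656
  9 * (6)^4 = 11664
  -10 * (6)^3 = -2160
  -4 * (6)^2 = -144
  -7 * (6)^1 = -42
  constant: 4
Sum = -46656 + 11664 - 2160 - 144 - 42 + 4 = -37334


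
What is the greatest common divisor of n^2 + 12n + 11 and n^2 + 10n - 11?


Factor each:
  n^2 + 12n + 11 = (n + 11)(n + 1)
  n^2 + 10n - 11 = (n + 11)(n - 1)
Common monic factor: n + 11


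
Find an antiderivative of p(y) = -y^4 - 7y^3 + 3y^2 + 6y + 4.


Reverse power rule on each term:
  ∫ -y^4 dy = -(1/5)y^5
  ∫ -7y^3 dy = -(7/4)y^4
  ∫ 3y^2 dy = y^3
  ∫ 6y dy = 3y^2
  ∫ 4 dy = 4y
F(y) = -(1/5)y^5 - (7/4)y^4 + y^3 + 3y^2 + 4y + C


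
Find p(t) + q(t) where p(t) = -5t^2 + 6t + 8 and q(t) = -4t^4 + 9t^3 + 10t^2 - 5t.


Align terms by degree and add:
  -5t^2 + 6t + 8
  -4t^4 + 9t^3 + 10t^2 - 5t
= -4t^4 + 9t^3 + 5t^2 + t + 8


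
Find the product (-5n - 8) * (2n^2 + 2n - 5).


Distribute each term of the first polynomial:
  (-5n)(2n^2 + 2n - 5) = -10n^3 - 10n^2 + 25n
  (-8)(2n^2 + 2n - 5) = -16n^2 - 16n + 40
Sum: -10n^3 - 26n^2 + 9n + 40


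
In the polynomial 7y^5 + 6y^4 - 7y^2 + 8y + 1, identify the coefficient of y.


Read off the coefficient of y: 8


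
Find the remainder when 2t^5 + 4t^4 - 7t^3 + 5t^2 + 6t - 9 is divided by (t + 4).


By the Remainder Theorem, the remainder equals p(-4):
  2*(-4)^5 = -2048
  4*(-4)^4 = 1024
  -7*(-4)^3 = 448
  5*(-4)^2 = 80
  6*(-4)^1 = -24
  constant: -9
Sum: -2048 + 1024 + 448 + 80 - 24 - 9 = -529


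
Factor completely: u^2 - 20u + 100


Roots satisfy r1 + r2 = -b/a = 20 and r1*r2 = c/a = 100.
So r1 = 10, r2 = 10.
u^2 - 20u + 100 = (u - r1)(u - r2) = (u - 10)(u - 10)


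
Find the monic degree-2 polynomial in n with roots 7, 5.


p(n) = (n - 7)(n - 5)
Expand: n^2 - 12n + 35


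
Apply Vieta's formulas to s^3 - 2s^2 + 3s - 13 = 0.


Monic cubic s^3+bs^2+cs+d=0: sum=-b, pairwise sum=c, product=-d.
b=-2, c=3, d=-13
r1+r2+r3 = 2
r1r2+r1r3+r2r3 = 3
r1r2r3 = 13


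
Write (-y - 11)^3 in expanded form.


Expand (-y - 11)^3 by repeated multiplication:
  (-y - 11)^2 = y^2 + 22y + 121
= -y^3 - 33y^2 - 363y - 1331


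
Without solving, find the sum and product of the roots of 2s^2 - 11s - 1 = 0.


For as^2+bs+c=0: sum = -b/a, product = c/a.
a=2, b=-11, c=-1
Sum = -(-11)/2 = 11/2
Product = (-1)/2 = -1/2


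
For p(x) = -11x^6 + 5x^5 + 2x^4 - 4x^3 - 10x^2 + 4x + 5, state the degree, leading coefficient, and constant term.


Highest power of x is 6, with coefficient -11. Constant term is 5.
Degree = 6, leading coefficient = -11, constant term = 5


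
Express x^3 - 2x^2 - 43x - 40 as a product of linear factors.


Try integer roots (divisors of -40). x=-5: p(-5)=0.
Divide out (x + 5): quotient is x^2 - 7x - 8.
Factor the quadratic: (x - 8)(x + 1)
Result: (x + 5)(x - 8)(x + 1)


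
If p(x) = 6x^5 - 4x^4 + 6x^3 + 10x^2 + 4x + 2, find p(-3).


Using direct substitution:
  6 * (-3)^5 = -1458
  -4 * (-3)^4 = -324
  6 * (-3)^3 = -162
  10 * (-3)^2 = 90
  4 * (-3)^1 = -12
  constant: 2
Sum = -1458 - 324 - 162 + 90 - 12 + 2 = -1864


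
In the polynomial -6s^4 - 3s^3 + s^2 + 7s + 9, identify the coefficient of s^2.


Read off the coefficient of s^2: 1


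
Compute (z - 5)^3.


Expand (z - 5)^3 by repeated multiplication:
  (z - 5)^2 = z^2 - 10z + 25
= z^3 - 15z^2 + 75z - 125


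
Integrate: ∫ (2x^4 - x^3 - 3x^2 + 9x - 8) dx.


Reverse power rule on each term:
  ∫ 2x^4 dx = (2/5)x^5
  ∫ -x^3 dx = -(1/4)x^4
  ∫ -3x^2 dx = -x^3
  ∫ 9x dx = (9/2)x^2
  ∫ -8 dx = -8x
F(x) = (2/5)x^5 - (1/4)x^4 - x^3 + (9/2)x^2 - 8x + C


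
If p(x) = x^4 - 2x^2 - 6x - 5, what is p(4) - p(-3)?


p(4) = 195
p(-3) = 76
p(4) - p(-3) = 195 - 76 = 119


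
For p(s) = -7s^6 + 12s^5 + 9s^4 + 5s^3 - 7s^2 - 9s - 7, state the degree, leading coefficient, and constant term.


Highest power of s is 6, with coefficient -7. Constant term is -7.
Degree = 6, leading coefficient = -7, constant term = -7


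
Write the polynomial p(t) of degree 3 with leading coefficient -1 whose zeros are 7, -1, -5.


p(t) = -(t - 7)(t + 1)(t + 5)
Expand: -t^3 + t^2 + 37t + 35


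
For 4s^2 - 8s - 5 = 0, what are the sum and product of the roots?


For as^2+bs+c=0: sum = -b/a, product = c/a.
a=4, b=-8, c=-5
Sum = -(-8)/4 = 2
Product = (-5)/4 = -5/4


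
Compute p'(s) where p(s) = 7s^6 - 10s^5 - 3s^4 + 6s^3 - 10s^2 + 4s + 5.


Apply the power rule term by term:
  d/ds(7s^6) = 42s^5
  d/ds(-10s^5) = -50s^4
  d/ds(-3s^4) = -12s^3
  d/ds(6s^3) = 18s^2
  d/ds(-10s^2) = -20s
  d/ds(4s) = 4
  d/ds(5) = 0
p'(s) = 42s^5 - 50s^4 - 12s^3 + 18s^2 - 20s + 4


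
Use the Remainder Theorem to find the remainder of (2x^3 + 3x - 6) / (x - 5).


By the Remainder Theorem, the remainder equals p(5):
  2*(5)^3 = 250
  0*(5)^2 = 0
  3*(5)^1 = 15
  constant: -6
Sum: 250 + 0 + 15 - 6 = 259


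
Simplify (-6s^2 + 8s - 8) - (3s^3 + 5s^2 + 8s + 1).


Distribute the minus sign:
  (-6s^2 + 8s - 8)
- (3s^3 + 5s^2 + 8s + 1)
Negate second polynomial: -3s^3 - 5s^2 - 8s - 1
Add: -3s^3 - 11s^2 - 9


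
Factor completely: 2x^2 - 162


Roots satisfy r1 + r2 = -b/a = 0 and r1*r2 = c/a = -81.
So r1 = -9, r2 = 9.
2x^2 - 162 = 2(x - r1)(x - r2) = 2(x + 9)(x - 9)


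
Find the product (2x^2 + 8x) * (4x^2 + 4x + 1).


Distribute each term of the first polynomial:
  (2x^2)(4x^2 + 4x + 1) = 8x^4 + 8x^3 + 2x^2
  (8x)(4x^2 + 4x + 1) = 32x^3 + 32x^2 + 8x
Sum: 8x^4 + 40x^3 + 34x^2 + 8x


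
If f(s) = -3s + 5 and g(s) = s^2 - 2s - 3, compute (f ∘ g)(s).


Substitute g(s) into f:
f(g(s)) = -3*(s^2 - 2s - 3) + 5
Expand and combine: -3s^2 + 6s + 14


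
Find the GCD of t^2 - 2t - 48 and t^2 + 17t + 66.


Factor each:
  t^2 - 2t - 48 = (t + 6)(t - 8)
  t^2 + 17t + 66 = (t + 6)(t + 11)
Common monic factor: t + 6


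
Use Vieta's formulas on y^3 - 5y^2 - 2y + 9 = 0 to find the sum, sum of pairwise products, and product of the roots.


Monic cubic y^3+by^2+cy+d=0: sum=-b, pairwise sum=c, product=-d.
b=-5, c=-2, d=9
r1+r2+r3 = 5
r1r2+r1r3+r2r3 = -2
r1r2r3 = -9


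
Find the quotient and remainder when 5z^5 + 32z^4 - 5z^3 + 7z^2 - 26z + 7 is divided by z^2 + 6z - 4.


(5z^5 + 32z^4 - 5z^3 + 7z^2 - 26z + 7) / (z^2 + 6z - 4)
Step 1: 5z^3 * (z^2 + 6z - 4) = 5z^5 + 30z^4 - 20z^3; subtract.
Step 2: 2z^2 * (z^2 + 6z - 4) = 2z^4 + 12z^3 - 8z^2; subtract.
Step 3: 3z * (z^2 + 6z - 4) = 3z^3 + 18z^2 - 12z; subtract.
Step 4: -3 * (z^2 + 6z - 4) = -3z^2 - 18z + 12; subtract.
Quotient: 5z^3 + 2z^2 + 3z - 3, Remainder: 4z - 5


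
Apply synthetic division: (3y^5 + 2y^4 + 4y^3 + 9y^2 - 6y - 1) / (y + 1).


Synthetic division with c = -1. Coefficients: 3, 2, 4, 9, -6, -1
Bring down 3.
  3 * -1 = -3; -3 + 2 = -1
  -1 * -1 = 1; 1 + 4 = 5
  5 * -1 = -5; -5 + 9 = 4
  4 * -1 = -4; -4 - 6 = -10
  -10 * -1 = 10; 10 - 1 = 9
Quotient: 3y^4 - y^3 + 5y^2 + 4y - 10, Remainder: 9


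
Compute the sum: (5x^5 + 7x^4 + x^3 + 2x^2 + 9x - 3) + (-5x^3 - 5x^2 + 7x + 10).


Align terms by degree and add:
  5x^5 + 7x^4 + x^3 + 2x^2 + 9x - 3
  -5x^3 - 5x^2 + 7x + 10
= 5x^5 + 7x^4 - 4x^3 - 3x^2 + 16x + 7


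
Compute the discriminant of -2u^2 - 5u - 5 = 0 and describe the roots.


D = b^2 - 4ac = (-5)^2 - 4(-2)(-5) = 25 - 40 = -15
Since D < 0: two complex conjugate roots (no real roots)


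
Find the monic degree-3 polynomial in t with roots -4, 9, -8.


p(t) = (t + 4)(t - 9)(t + 8)
Expand: t^3 + 3t^2 - 76t - 288


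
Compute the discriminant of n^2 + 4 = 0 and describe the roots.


D = b^2 - 4ac = (0)^2 - 4(1)(4) = 0 - 16 = -16
Since D < 0: two complex conjugate roots (no real roots)


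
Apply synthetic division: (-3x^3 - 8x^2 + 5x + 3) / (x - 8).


Synthetic division with c = 8. Coefficients: -3, -8, 5, 3
Bring down -3.
  -3 * 8 = -24; -24 - 8 = -32
  -32 * 8 = -256; -256 + 5 = -251
  -251 * 8 = -2008; -2008 + 3 = -2005
Quotient: -3x^2 - 32x - 251, Remainder: -2005


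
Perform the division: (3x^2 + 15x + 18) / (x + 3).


(3x^2 + 15x + 18) / (x + 3)
Step 1: 3x * (x + 3) = 3x^2 + 9x; subtract.
Step 2: 6 * (x + 3) = 6x + 18; subtract.
Quotient: 3x + 6, Remainder: 0


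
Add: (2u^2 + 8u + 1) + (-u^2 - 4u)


Align terms by degree and add:
  2u^2 + 8u + 1
  -u^2 - 4u
= u^2 + 4u + 1


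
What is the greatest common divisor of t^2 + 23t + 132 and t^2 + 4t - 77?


Factor each:
  t^2 + 23t + 132 = (t + 11)(t + 12)
  t^2 + 4t - 77 = (t + 11)(t - 7)
Common monic factor: t + 11


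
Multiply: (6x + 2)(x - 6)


Distribute each term of the first polynomial:
  (6x)(x - 6) = 6x^2 - 36x
  (2)(x - 6) = 2x - 12
Sum: 6x^2 - 34x - 12


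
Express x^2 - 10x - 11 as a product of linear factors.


Roots satisfy r1 + r2 = -b/a = 10 and r1*r2 = c/a = -11.
So r1 = 11, r2 = -1.
x^2 - 10x - 11 = (x - r1)(x - r2) = (x - 11)(x + 1)


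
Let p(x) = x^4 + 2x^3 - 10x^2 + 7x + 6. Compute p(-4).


Using direct substitution:
  1 * (-4)^4 = 256
  2 * (-4)^3 = -128
  -10 * (-4)^2 = -160
  7 * (-4)^1 = -28
  constant: 6
Sum = 256 - 128 - 160 - 28 + 6 = -54


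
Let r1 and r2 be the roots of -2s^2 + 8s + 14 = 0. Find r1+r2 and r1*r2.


For as^2+bs+c=0: sum = -b/a, product = c/a.
a=-2, b=8, c=14
Sum = -(8)/-2 = 4
Product = (14)/-2 = -7


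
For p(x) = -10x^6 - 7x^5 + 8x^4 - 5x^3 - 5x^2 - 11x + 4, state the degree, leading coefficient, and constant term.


Highest power of x is 6, with coefficient -10. Constant term is 4.
Degree = 6, leading coefficient = -10, constant term = 4


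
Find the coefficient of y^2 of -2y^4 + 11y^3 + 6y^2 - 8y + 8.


Read off the coefficient of y^2: 6


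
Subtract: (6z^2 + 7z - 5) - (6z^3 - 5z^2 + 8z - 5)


Distribute the minus sign:
  (6z^2 + 7z - 5)
- (6z^3 - 5z^2 + 8z - 5)
Negate second polynomial: -6z^3 + 5z^2 - 8z + 5
Add: -6z^3 + 11z^2 - z


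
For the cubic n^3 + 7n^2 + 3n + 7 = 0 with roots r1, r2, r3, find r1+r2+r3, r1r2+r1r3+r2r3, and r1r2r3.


Monic cubic n^3+bn^2+cn+d=0: sum=-b, pairwise sum=c, product=-d.
b=7, c=3, d=7
r1+r2+r3 = -7
r1r2+r1r3+r2r3 = 3
r1r2r3 = -7


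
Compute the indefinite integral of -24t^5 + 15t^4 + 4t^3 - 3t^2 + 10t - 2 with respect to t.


Reverse power rule on each term:
  ∫ -24t^5 dt = -4t^6
  ∫ 15t^4 dt = 3t^5
  ∫ 4t^3 dt = t^4
  ∫ -3t^2 dt = -t^3
  ∫ 10t dt = 5t^2
  ∫ -2 dt = -2t
F(t) = -4t^6 + 3t^5 + t^4 - t^3 + 5t^2 - 2t + C


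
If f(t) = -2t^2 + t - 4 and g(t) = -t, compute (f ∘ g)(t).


Substitute g(t) into f:
f(g(t)) = -2*(-t)^2 + 1*(-t) + (-4)
(-t)^2 = t^2
Expand and combine: -2t^2 - t - 4


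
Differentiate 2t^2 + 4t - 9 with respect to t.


Apply the power rule term by term:
  d/dt(2t^2) = 4t
  d/dt(4t) = 4
  d/dt(-9) = 0
p'(t) = 4t + 4


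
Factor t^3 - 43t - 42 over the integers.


Try integer roots (divisors of -42). t=-6: p(-6)=0.
Divide out (t + 6): quotient is t^2 - 6t - 7.
Factor the quadratic: (t - 7)(t + 1)
Result: (t + 6)(t - 7)(t + 1)


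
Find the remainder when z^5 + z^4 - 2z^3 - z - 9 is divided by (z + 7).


By the Remainder Theorem, the remainder equals p(-7):
  1*(-7)^5 = -16807
  1*(-7)^4 = 2401
  -2*(-7)^3 = 686
  0*(-7)^2 = 0
  -1*(-7)^1 = 7
  constant: -9
Sum: -16807 + 2401 + 686 + 0 + 7 - 9 = -13722


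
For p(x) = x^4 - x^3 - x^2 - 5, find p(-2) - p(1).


p(-2) = 15
p(1) = -6
p(-2) - p(1) = 15 + 6 = 21


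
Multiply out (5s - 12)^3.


Expand (5s - 12)^3 by repeated multiplication:
  (5s - 12)^2 = 25s^2 - 120s + 144
= 125s^3 - 900s^2 + 2160s - 1728


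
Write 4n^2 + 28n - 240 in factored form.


Roots satisfy r1 + r2 = -b/a = -7 and r1*r2 = c/a = -60.
So r1 = -12, r2 = 5.
4n^2 + 28n - 240 = 4(n - r1)(n - r2) = 4(n + 12)(n - 5)


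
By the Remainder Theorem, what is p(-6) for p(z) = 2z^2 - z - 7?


By the Remainder Theorem, the remainder equals p(-6):
  2*(-6)^2 = 72
  -1*(-6)^1 = 6
  constant: -7
Sum: 72 + 6 - 7 = 71


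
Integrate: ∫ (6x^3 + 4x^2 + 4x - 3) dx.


Reverse power rule on each term:
  ∫ 6x^3 dx = (3/2)x^4
  ∫ 4x^2 dx = (4/3)x^3
  ∫ 4x dx = 2x^2
  ∫ -3 dx = -3x
F(x) = (3/2)x^4 + (4/3)x^3 + 2x^2 - 3x + C


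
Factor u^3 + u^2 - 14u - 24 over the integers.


Try integer roots (divisors of -24). u=-3: p(-3)=0.
Divide out (u + 3): quotient is u^2 - 2u - 8.
Factor the quadratic: (u + 2)(u - 4)
Result: (u + 3)(u + 2)(u - 4)


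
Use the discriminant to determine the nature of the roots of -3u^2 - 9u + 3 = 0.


D = b^2 - 4ac = (-9)^2 - 4(-3)(3) = 81 + 36 = 117
Since D > 0: two distinct irrational roots


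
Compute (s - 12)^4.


Expand (s - 12)^4 by repeated multiplication:
  (s - 12)^2 = s^2 - 24s + 144
  (s - 12)^3 = s^3 - 36s^2 + 432s - 1728
= s^4 - 48s^3 + 864s^2 - 6912s + 20736


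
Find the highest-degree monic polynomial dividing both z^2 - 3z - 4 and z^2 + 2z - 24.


Factor each:
  z^2 - 3z - 4 = (z - 4)(z + 1)
  z^2 + 2z - 24 = (z - 4)(z + 6)
Common monic factor: z - 4


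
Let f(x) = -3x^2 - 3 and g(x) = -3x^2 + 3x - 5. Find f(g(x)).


Substitute g(x) into f:
f(g(x)) = -3*(-3x^2 + 3x - 5)^2 + (-3)
(-3x^2 + 3x - 5)^2 = 9x^4 - 18x^3 + 39x^2 - 30x + 25
Expand and combine: -27x^4 + 54x^3 - 117x^2 + 90x - 78


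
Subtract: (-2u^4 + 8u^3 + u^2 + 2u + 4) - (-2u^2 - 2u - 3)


Distribute the minus sign:
  (-2u^4 + 8u^3 + u^2 + 2u + 4)
- (-2u^2 - 2u - 3)
Negate second polynomial: 2u^2 + 2u + 3
Add: -2u^4 + 8u^3 + 3u^2 + 4u + 7


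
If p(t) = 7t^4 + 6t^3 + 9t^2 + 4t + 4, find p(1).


Using direct substitution:
  7 * (1)^4 = 7
  6 * (1)^3 = 6
  9 * (1)^2 = 9
  4 * (1)^1 = 4
  constant: 4
Sum = 7 + 6 + 9 + 4 + 4 = 30
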